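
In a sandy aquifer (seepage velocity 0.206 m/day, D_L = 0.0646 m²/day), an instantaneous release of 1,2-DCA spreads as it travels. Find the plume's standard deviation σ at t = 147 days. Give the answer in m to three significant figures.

Dispersive spreading gives a Gaussian with σ² = 2Dt; advection only shifts the center.
σ = √(2 × 0.0646 × 147) = 4.36 m.

4.36 m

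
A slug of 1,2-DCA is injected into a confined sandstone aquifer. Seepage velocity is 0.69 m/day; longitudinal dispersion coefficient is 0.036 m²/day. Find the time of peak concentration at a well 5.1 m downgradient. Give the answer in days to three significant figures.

For the 1D instantaneous-source solution, setting ∂C/∂t = 0 at fixed x gives v²t² + 2Dt − x² = 0, so t = (√(D² + v²x²) − D)/v².
√(D² + v²x²) = √(0.036² + 0.69² × 5.1²) = 3.519; v² = 0.4761.
t = (3.519 − 0.036)/0.4761 = 7.32 days (vs. the pure-advection estimate x/v = 7.39 d).

7.32 days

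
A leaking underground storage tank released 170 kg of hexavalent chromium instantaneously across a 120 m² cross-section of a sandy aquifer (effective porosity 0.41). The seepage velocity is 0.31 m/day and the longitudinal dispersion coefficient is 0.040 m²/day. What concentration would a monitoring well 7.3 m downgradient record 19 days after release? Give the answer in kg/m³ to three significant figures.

0.581 kg/m³

For an instantaneous plane source, C(x,t) = M/(n_e·A·√(4πDt)) · exp(−(x−vt)²/(4Dt)), with n_e·A the pore (flow) area.
Plume center vt = 0.31 × 19 = 5.89 m, so the well at 7.3 m is 1.41 m downgradient of the peak.
√(4πDt) = 3.090 m, giving peak height M/(n_e·A·√(4πDt)) = 170/(0.41 × 120 × 3.090) = 1.118 kg/m³.
(x−vt)²/(4Dt) = (1.41)²/(4 × 0.040 × 19) = 0.6540; exp(−0.6540) = 0.5200.
C = 1.118 × 0.5200 = 0.581 kg/m³.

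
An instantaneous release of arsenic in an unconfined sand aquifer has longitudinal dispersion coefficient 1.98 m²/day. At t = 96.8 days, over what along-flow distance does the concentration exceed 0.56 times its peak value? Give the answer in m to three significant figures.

The plume is Gaussian with σ = √(2Dt) = √(2 × 1.98 × 96.8) = 19.58 m.
C/C_peak = exp(−Δx²/(2σ²)) = 0.56 ⇒ Δx = σ·√(−2 ln 0.56) = 19.58 × 1.077 = 21.09 m.
Width = 2Δx = 42.2 m.

42.2 m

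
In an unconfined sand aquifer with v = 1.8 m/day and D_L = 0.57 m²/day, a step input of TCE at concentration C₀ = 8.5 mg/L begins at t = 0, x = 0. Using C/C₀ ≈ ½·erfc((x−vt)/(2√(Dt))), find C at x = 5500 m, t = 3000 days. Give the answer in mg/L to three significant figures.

0.371 mg/L

For a continuous step input, C/C₀ ≈ ½·erfc((x−vt)/(2√(Dt))).
vt = 1.8 × 3000 = 5400 m and 2√(Dt) = 2√(0.57 × 3000) = 82.70 m.
Argument (x−vt)/(2√(Dt)) = (5500 − 5400)/82.70 = 1.209; ½·erfc(1.209) = 0.04365.
C = 8.5 × 0.04365 = 0.371 mg/L.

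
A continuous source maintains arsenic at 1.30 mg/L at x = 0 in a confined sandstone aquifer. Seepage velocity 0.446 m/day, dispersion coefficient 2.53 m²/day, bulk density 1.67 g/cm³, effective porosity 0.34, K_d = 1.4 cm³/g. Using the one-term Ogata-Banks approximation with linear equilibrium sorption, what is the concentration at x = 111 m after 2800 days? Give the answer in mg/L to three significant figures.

1.13 mg/L

Retardation factor R = 1 + ρ_b·K_d/n = 1 + 1.67 × 1.4/0.34 = 7.876.
Sorption retards both mechanisms: v_R = v/R = 0.05663 m/day, D_R = D/R = 0.3212 m²/day.
v_R·t = 0.05663 × 2800 = 158.564 m; 2√(D_R t) = 59.98 m; argument = (111 − 158.564)/59.98 = -0.7930.
C = C₀ × ½·erfc(-0.7930) = 1.30 × 0.8690 = 1.13 mg/L.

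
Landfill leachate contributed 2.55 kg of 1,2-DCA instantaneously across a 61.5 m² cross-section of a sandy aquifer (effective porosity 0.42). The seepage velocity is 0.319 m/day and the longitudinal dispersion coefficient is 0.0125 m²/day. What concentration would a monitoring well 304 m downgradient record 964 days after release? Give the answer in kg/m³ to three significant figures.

0.00621 kg/m³

For an instantaneous plane source, C(x,t) = M/(n_e·A·√(4πDt)) · exp(−(x−vt)²/(4Dt)), with n_e·A the pore (flow) area.
Plume center vt = 0.319 × 964 = 307.516 m, so the well at 304 m is 3.516 m upgradient of the peak.
√(4πDt) = 12.31 m, giving peak height M/(n_e·A·√(4πDt)) = 2.55/(0.42 × 61.5 × 12.31) = 0.008020 kg/m³.
(x−vt)²/(4Dt) = (-3.516)²/(4 × 0.0125 × 964) = 0.2565; exp(−0.2565) = 0.7738.
C = 0.008020 × 0.7738 = 0.00621 kg/m³.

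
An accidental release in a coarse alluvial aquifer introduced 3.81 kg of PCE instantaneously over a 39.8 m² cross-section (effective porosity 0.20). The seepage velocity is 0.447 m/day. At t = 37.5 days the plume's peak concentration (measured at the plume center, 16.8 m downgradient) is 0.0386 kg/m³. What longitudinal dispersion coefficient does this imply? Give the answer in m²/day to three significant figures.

At the plume center C_max = M/(n_e·A·√(4πDt)), so D = M²/(4πt·(n_e·A·C_max)²).
n_e·A·C_max = 0.20 × 39.8 × 0.0386 = 0.3073 kg/m.
D = 3.81²/(4π × 37.5 × 0.3073²) = 0.326 m²/day.

0.326 m²/day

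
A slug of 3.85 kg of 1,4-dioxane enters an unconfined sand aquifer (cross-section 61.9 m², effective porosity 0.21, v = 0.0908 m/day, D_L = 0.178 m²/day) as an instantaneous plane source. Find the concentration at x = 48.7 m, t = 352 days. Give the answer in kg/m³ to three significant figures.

0.00345 kg/m³

For an instantaneous plane source, C(x,t) = M/(n_e·A·√(4πDt)) · exp(−(x−vt)²/(4Dt)), with n_e·A the pore (flow) area.
Plume center vt = 0.0908 × 352 = 31.9616 m, so the well at 48.7 m is 16.7384 m downgradient of the peak.
√(4πDt) = 28.06 m, giving peak height M/(n_e·A·√(4πDt)) = 3.85/(0.21 × 61.9 × 28.06) = 0.01056 kg/m³.
(x−vt)²/(4Dt) = (16.7384)²/(4 × 0.178 × 352) = 1.118; exp(−1.118) = 0.3269.
C = 0.01056 × 0.3269 = 0.00345 kg/m³.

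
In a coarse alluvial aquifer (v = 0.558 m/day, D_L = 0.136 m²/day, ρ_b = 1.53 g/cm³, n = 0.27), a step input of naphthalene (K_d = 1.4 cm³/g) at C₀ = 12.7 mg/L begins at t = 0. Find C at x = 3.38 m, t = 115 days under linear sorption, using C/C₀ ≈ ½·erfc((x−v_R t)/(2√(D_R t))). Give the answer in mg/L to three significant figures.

12.4 mg/L

Retardation factor R = 1 + ρ_b·K_d/n = 1 + 1.53 × 1.4/0.27 = 8.933.
Sorption retards both mechanisms: v_R = v/R = 0.06247 m/day, D_R = D/R = 0.01522 m²/day.
v_R·t = 0.06247 × 115 = 7.18405 m; 2√(D_R t) = 2.646 m; argument = (3.38 − 7.18405)/2.646 = -1.438.
C = C₀ × ½·erfc(-1.438) = 12.7 × 0.9790 = 12.4 mg/L.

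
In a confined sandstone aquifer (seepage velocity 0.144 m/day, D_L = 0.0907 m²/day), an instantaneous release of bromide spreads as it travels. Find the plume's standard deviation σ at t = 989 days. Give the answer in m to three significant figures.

Dispersive spreading gives a Gaussian with σ² = 2Dt; advection only shifts the center.
σ = √(2 × 0.0907 × 989) = 13.4 m.

13.4 m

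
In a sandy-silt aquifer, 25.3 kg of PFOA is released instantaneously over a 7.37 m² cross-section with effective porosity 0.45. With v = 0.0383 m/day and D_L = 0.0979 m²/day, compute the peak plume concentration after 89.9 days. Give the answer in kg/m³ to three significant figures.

The peak of an instantaneous 1D plume sits at x = vt; there the Gaussian factor is 1 and C_max = M/(n_e·A·√(4πDt)), where n_e·A is the pore area the mass is dissolved in.
√(4πDt) = √(4π × 0.0979 × 89.9) = 10.52 m, so C_max = 25.3/(0.45 × 7.37 × 10.52) = 0.725 kg/m³.

0.725 kg/m³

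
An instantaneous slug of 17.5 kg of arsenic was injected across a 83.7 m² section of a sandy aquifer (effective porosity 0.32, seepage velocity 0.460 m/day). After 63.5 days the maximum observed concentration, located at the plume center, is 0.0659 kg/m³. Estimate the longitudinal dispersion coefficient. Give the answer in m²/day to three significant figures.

0.123 m²/day

At the plume center C_max = M/(n_e·A·√(4πDt)), so D = M²/(4πt·(n_e·A·C_max)²).
n_e·A·C_max = 0.32 × 83.7 × 0.0659 = 1.765 kg/m.
D = 17.5²/(4π × 63.5 × 1.765²) = 0.123 m²/day.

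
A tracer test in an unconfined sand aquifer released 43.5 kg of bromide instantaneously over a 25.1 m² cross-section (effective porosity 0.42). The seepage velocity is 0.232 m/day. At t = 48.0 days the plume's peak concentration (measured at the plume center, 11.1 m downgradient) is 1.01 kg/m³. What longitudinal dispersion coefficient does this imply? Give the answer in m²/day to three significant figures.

At the plume center C_max = M/(n_e·A·√(4πDt)), so D = M²/(4πt·(n_e·A·C_max)²).
n_e·A·C_max = 0.42 × 25.1 × 1.01 = 10.65 kg/m.
D = 43.5²/(4π × 48.0 × 10.65²) = 0.0277 m²/day.

0.0277 m²/day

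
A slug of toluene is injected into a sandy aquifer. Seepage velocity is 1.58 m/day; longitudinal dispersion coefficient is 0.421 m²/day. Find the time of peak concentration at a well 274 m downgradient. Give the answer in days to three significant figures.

For the 1D instantaneous-source solution, setting ∂C/∂t = 0 at fixed x gives v²t² + 2Dt − x² = 0, so t = (√(D² + v²x²) − D)/v².
√(D² + v²x²) = √(0.421² + 1.58² × 274²) = 432.9; v² = 2.4964.
t = (432.9 − 0.421)/2.4964 = 173 days (vs. the pure-advection estimate x/v = 173 d).

173 days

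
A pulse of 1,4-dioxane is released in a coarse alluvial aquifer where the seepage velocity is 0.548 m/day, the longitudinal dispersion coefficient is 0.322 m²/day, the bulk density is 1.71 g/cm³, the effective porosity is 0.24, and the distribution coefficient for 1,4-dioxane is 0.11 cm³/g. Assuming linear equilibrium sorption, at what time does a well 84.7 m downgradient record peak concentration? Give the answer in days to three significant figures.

Retardation factor R = 1 + ρ_b·K_d/n = 1 + 1.71 × 0.11/0.24 = 1.784.
Sorption retards both mechanisms: v_R = v/R = 0.3072 m/day, D_R = D/R = 0.1805 m²/day.
Peak time from v_R²t² + 2D_R t − x² = 0: t = (√(D_R² + v_R²x²) − D_R)/v_R².
√(D_R² + v_R²x²) = √(0.1805² + 0.3072² × 84.7²) = 26.02; v_R² = 0.09437.
t = (26.02 − 0.1805)/0.09437 = 274 days.

274 days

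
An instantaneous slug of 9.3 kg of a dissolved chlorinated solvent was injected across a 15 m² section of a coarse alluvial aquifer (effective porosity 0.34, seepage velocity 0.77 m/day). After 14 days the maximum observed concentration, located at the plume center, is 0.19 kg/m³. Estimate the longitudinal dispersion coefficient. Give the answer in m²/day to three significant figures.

0.524 m²/day

At the plume center C_max = M/(n_e·A·√(4πDt)), so D = M²/(4πt·(n_e·A·C_max)²).
n_e·A·C_max = 0.34 × 15 × 0.19 = 0.9690 kg/m.
D = 9.3²/(4π × 14 × 0.9690²) = 0.524 m²/day.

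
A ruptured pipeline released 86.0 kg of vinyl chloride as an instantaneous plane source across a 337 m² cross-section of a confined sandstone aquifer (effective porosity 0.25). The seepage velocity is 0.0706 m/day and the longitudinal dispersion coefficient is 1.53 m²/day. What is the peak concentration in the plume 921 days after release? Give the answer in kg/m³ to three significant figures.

The peak of an instantaneous 1D plume sits at x = vt; there the Gaussian factor is 1 and C_max = M/(n_e·A·√(4πDt)), where n_e·A is the pore area the mass is dissolved in.
√(4πDt) = √(4π × 1.53 × 921) = 133.1 m, so C_max = 86.0/(0.25 × 337 × 133.1) = 0.00767 kg/m³.

0.00767 kg/m³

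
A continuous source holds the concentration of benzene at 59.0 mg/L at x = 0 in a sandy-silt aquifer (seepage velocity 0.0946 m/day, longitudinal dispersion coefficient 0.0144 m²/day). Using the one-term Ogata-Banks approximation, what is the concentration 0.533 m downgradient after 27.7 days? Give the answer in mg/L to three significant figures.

58.4 mg/L

For a continuous step input, C/C₀ ≈ ½·erfc((x−vt)/(2√(Dt))).
vt = 0.0946 × 27.7 = 2.62042 m and 2√(Dt) = 2√(0.0144 × 27.7) = 1.263 m.
Argument (x−vt)/(2√(Dt)) = (0.533 − 2.62042)/1.263 = -1.653; ½·erfc(-1.653) = 0.9903.
C = 59.0 × 0.9903 = 58.4 mg/L.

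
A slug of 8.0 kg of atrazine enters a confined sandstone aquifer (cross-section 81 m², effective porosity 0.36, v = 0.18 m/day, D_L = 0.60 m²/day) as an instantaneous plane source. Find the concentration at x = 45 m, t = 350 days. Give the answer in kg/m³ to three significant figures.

0.00363 kg/m³

For an instantaneous plane source, C(x,t) = M/(n_e·A·√(4πDt)) · exp(−(x−vt)²/(4Dt)), with n_e·A the pore (flow) area.
Plume center vt = 0.18 × 350 = 63 m, so the well at 45 m is 18 m upgradient of the peak.
√(4πDt) = 51.37 m, giving peak height M/(n_e·A·√(4πDt)) = 8.0/(0.36 × 81 × 51.37) = 0.005341 kg/m³.
(x−vt)²/(4Dt) = (-18)²/(4 × 0.60 × 350) = 0.3857; exp(−0.3857) = 0.6800.
C = 0.005341 × 0.6800 = 0.00363 kg/m³.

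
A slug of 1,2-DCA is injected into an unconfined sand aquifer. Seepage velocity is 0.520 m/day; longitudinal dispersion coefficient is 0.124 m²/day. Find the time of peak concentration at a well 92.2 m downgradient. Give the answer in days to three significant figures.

For the 1D instantaneous-source solution, setting ∂C/∂t = 0 at fixed x gives v²t² + 2Dt − x² = 0, so t = (√(D² + v²x²) − D)/v².
√(D² + v²x²) = √(0.124² + 0.520² × 92.2²) = 47.94; v² = 0.2704.
t = (47.94 − 0.124)/0.2704 = 177 days (vs. the pure-advection estimate x/v = 177 d).

177 days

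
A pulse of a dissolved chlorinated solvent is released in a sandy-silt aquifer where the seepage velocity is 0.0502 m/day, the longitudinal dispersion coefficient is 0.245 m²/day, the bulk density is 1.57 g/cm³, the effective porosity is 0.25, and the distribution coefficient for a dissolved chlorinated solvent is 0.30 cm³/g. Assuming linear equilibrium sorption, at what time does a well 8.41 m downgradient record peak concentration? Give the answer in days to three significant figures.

Retardation factor R = 1 + ρ_b·K_d/n = 1 + 1.57 × 0.30/0.25 = 2.884.
Sorption retards both mechanisms: v_R = v/R = 0.01741 m/day, D_R = D/R = 0.08495 m²/day.
Peak time from v_R²t² + 2D_R t − x² = 0: t = (√(D_R² + v_R²x²) − D_R)/v_R².
√(D_R² + v_R²x²) = √(0.08495² + 0.01741² × 8.41²) = 0.1693; v_R² = 0.0003031.
t = (0.1693 − 0.08495)/0.0003031 = 278 days.

278 days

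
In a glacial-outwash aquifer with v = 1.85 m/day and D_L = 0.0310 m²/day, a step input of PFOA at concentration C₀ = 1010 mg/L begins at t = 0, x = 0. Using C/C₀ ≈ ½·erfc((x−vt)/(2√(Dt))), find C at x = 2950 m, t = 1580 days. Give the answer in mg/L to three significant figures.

For a continuous step input, C/C₀ ≈ ½·erfc((x−vt)/(2√(Dt))).
vt = 1.85 × 1580 = 2923 m and 2√(Dt) = 2√(0.0310 × 1580) = 14.00 m.
Argument (x−vt)/(2√(Dt)) = (2950 − 2923)/14.00 = 1.929; ½·erfc(1.929) = 0.003186.
C = 1010 × 0.003186 = 3.22 mg/L.

3.22 mg/L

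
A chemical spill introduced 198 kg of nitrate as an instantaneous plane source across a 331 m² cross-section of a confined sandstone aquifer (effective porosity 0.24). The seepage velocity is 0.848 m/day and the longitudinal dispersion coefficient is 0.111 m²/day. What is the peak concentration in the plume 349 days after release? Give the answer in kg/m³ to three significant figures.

0.113 kg/m³

The peak of an instantaneous 1D plume sits at x = vt; there the Gaussian factor is 1 and C_max = M/(n_e·A·√(4πDt)), where n_e·A is the pore area the mass is dissolved in.
√(4πDt) = √(4π × 0.111 × 349) = 22.06 m, so C_max = 198/(0.24 × 331 × 22.06) = 0.113 kg/m³.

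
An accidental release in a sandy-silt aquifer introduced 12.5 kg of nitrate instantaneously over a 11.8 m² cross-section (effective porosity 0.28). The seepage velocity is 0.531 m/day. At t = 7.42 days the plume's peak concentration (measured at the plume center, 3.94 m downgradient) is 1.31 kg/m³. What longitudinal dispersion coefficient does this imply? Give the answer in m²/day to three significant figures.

At the plume center C_max = M/(n_e·A·√(4πDt)), so D = M²/(4πt·(n_e·A·C_max)²).
n_e·A·C_max = 0.28 × 11.8 × 1.31 = 4.328 kg/m.
D = 12.5²/(4π × 7.42 × 4.328²) = 0.0895 m²/day.

0.0895 m²/day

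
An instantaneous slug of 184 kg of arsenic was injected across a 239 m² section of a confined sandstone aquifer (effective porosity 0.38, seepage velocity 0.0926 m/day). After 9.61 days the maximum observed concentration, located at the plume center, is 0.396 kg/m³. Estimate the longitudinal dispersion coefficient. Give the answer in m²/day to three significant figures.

At the plume center C_max = M/(n_e·A·√(4πDt)), so D = M²/(4πt·(n_e·A·C_max)²).
n_e·A·C_max = 0.38 × 239 × 0.396 = 35.96 kg/m.
D = 184²/(4π × 9.61 × 35.96²) = 0.217 m²/day.

0.217 m²/day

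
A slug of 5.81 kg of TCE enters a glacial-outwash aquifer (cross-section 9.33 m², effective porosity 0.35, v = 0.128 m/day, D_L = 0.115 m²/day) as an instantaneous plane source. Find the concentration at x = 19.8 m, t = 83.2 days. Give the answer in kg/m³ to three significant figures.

For an instantaneous plane source, C(x,t) = M/(n_e·A·√(4πDt)) · exp(−(x−vt)²/(4Dt)), with n_e·A the pore (flow) area.
Plume center vt = 0.128 × 83.2 = 10.6496 m, so the well at 19.8 m is 9.1504 m downgradient of the peak.
√(4πDt) = 10.97 m, giving peak height M/(n_e·A·√(4πDt)) = 5.81/(0.35 × 9.33 × 10.97) = 0.1622 kg/m³.
(x−vt)²/(4Dt) = (9.1504)²/(4 × 0.115 × 83.2) = 2.188; exp(−2.188) = 0.1121.
C = 0.1622 × 0.1121 = 0.0182 kg/m³.

0.0182 kg/m³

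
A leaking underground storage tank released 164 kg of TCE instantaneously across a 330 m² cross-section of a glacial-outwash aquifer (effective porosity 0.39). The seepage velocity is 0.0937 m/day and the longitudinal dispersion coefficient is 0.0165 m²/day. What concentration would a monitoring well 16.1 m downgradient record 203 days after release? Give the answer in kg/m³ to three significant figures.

0.104 kg/m³

For an instantaneous plane source, C(x,t) = M/(n_e·A·√(4πDt)) · exp(−(x−vt)²/(4Dt)), with n_e·A the pore (flow) area.
Plume center vt = 0.0937 × 203 = 19.0211 m, so the well at 16.1 m is 2.9211 m upgradient of the peak.
√(4πDt) = 6.488 m, giving peak height M/(n_e·A·√(4πDt)) = 164/(0.39 × 330 × 6.488) = 0.1964 kg/m³.
(x−vt)²/(4Dt) = (-2.9211)²/(4 × 0.0165 × 203) = 0.6369; exp(−0.6369) = 0.5289.
C = 0.1964 × 0.5289 = 0.104 kg/m³.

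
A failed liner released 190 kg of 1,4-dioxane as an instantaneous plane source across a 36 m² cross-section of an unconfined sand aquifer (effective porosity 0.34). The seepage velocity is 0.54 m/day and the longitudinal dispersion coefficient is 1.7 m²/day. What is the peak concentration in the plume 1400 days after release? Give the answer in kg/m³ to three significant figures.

0.0898 kg/m³

The peak of an instantaneous 1D plume sits at x = vt; there the Gaussian factor is 1 and C_max = M/(n_e·A·√(4πDt)), where n_e·A is the pore area the mass is dissolved in.
√(4πDt) = √(4π × 1.7 × 1400) = 172.9 m, so C_max = 190/(0.34 × 36 × 172.9) = 0.0898 kg/m³.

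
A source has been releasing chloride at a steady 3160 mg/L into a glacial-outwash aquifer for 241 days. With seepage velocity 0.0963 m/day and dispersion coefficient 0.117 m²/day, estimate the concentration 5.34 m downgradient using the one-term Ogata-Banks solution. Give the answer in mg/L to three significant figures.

For a continuous step input, C/C₀ ≈ ½·erfc((x−vt)/(2√(Dt))).
vt = 0.0963 × 241 = 23.2083 m and 2√(Dt) = 2√(0.117 × 241) = 10.62 m.
Argument (x−vt)/(2√(Dt)) = (5.34 − 23.2083)/10.62 = -1.683; ½·erfc(-1.683) = 0.9913.
C = 3160 × 0.9913 = 3130 mg/L.

3130 mg/L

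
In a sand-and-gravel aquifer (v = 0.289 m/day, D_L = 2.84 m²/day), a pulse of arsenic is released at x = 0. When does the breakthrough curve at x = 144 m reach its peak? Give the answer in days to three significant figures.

For the 1D instantaneous-source solution, setting ∂C/∂t = 0 at fixed x gives v²t² + 2Dt − x² = 0, so t = (√(D² + v²x²) − D)/v².
√(D² + v²x²) = √(2.84² + 0.289² × 144²) = 41.71; v² = 0.083521.
t = (41.71 − 2.84)/0.083521 = 465 days (vs. the pure-advection estimate x/v = 498 d).

465 days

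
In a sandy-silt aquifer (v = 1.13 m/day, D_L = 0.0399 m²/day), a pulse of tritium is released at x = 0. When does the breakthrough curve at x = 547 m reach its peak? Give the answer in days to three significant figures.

For the 1D instantaneous-source solution, setting ∂C/∂t = 0 at fixed x gives v²t² + 2Dt − x² = 0, so t = (√(D² + v²x²) − D)/v².
√(D² + v²x²) = √(0.0399² + 1.13² × 547²) = 618.1; v² = 1.2769.
t = (618.1 − 0.0399)/1.2769 = 484 days (vs. the pure-advection estimate x/v = 484 d).

484 days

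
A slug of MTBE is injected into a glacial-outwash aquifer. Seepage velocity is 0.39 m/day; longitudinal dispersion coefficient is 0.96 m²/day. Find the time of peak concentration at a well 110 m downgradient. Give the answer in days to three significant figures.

For the 1D instantaneous-source solution, setting ∂C/∂t = 0 at fixed x gives v²t² + 2Dt − x² = 0, so t = (√(D² + v²x²) − D)/v².
√(D² + v²x²) = √(0.96² + 0.39² × 110²) = 42.91; v² = 0.1521.
t = (42.91 − 0.96)/0.1521 = 276 days (vs. the pure-advection estimate x/v = 282 d).

276 days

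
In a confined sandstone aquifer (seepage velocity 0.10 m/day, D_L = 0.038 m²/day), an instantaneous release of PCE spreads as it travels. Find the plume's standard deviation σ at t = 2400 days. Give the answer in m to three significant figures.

13.5 m

Dispersive spreading gives a Gaussian with σ² = 2Dt; advection only shifts the center.
σ = √(2 × 0.038 × 2400) = 13.5 m.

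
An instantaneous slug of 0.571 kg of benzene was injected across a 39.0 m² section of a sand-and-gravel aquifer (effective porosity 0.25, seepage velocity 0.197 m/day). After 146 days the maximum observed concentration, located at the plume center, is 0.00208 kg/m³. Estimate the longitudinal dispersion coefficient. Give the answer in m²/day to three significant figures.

0.432 m²/day

At the plume center C_max = M/(n_e·A·√(4πDt)), so D = M²/(4πt·(n_e·A·C_max)²).
n_e·A·C_max = 0.25 × 39.0 × 0.00208 = 0.02028 kg/m.
D = 0.571²/(4π × 146 × 0.02028²) = 0.432 m²/day.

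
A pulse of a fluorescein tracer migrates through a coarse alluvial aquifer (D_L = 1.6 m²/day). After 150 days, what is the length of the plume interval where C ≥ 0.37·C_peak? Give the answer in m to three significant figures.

61.8 m

The plume is Gaussian with σ = √(2Dt) = √(2 × 1.6 × 150) = 21.91 m.
C/C_peak = exp(−Δx²/(2σ²)) = 0.37 ⇒ Δx = σ·√(−2 ln 0.37) = 21.91 × 1.410 = 30.89 m.
Width = 2Δx = 61.8 m.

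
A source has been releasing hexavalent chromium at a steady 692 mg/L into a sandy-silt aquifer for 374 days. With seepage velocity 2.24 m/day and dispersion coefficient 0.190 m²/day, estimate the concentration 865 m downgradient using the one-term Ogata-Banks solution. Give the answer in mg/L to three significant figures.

For a continuous step input, C/C₀ ≈ ½·erfc((x−vt)/(2√(Dt))).
vt = 2.24 × 374 = 837.76 m and 2√(Dt) = 2√(0.190 × 374) = 16.86 m.
Argument (x−vt)/(2√(Dt)) = (865 − 837.76)/16.86 = 1.616; ½·erfc(1.616) = 0.01115.
C = 692 × 0.01115 = 7.72 mg/L.

7.72 mg/L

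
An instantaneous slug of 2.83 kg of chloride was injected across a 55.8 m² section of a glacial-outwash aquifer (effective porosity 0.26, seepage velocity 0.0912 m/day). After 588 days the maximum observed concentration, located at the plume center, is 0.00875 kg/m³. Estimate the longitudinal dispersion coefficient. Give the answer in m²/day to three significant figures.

0.0673 m²/day

At the plume center C_max = M/(n_e·A·√(4πDt)), so D = M²/(4πt·(n_e·A·C_max)²).
n_e·A·C_max = 0.26 × 55.8 × 0.00875 = 0.1269 kg/m.
D = 2.83²/(4π × 588 × 0.1269²) = 0.0673 m²/day.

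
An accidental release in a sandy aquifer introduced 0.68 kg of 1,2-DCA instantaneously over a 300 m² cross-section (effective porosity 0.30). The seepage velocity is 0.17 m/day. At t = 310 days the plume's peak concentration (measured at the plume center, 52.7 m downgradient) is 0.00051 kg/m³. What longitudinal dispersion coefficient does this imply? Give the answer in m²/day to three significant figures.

0.0563 m²/day

At the plume center C_max = M/(n_e·A·√(4πDt)), so D = M²/(4πt·(n_e·A·C_max)²).
n_e·A·C_max = 0.30 × 300 × 0.00051 = 0.04590 kg/m.
D = 0.68²/(4π × 310 × 0.04590²) = 0.0563 m²/day.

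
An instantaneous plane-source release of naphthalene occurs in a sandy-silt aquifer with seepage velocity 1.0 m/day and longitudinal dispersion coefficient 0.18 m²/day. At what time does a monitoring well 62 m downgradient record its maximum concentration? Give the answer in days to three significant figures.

For the 1D instantaneous-source solution, setting ∂C/∂t = 0 at fixed x gives v²t² + 2Dt − x² = 0, so t = (√(D² + v²x²) − D)/v².
√(D² + v²x²) = √(0.18² + 1.0² × 62²) = 62.00; v² = 1.
t = (62.00 − 0.18)/1 = 61.8 days (vs. the pure-advection estimate x/v = 62.0 d).

61.8 days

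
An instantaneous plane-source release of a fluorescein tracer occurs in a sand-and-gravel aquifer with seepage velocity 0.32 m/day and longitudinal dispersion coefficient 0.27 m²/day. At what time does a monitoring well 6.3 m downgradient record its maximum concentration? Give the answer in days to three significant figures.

For the 1D instantaneous-source solution, setting ∂C/∂t = 0 at fixed x gives v²t² + 2Dt − x² = 0, so t = (√(D² + v²x²) − D)/v².
√(D² + v²x²) = √(0.27² + 0.32² × 6.3²) = 2.034; v² = 0.1024.
t = (2.034 − 0.27)/0.1024 = 17.2 days (vs. the pure-advection estimate x/v = 19.7 d).

17.2 days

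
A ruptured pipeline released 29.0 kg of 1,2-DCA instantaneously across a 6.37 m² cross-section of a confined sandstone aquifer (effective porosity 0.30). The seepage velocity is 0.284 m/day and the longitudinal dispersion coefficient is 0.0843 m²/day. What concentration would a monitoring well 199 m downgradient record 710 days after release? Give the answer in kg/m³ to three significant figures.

0.537 kg/m³

For an instantaneous plane source, C(x,t) = M/(n_e·A·√(4πDt)) · exp(−(x−vt)²/(4Dt)), with n_e·A the pore (flow) area.
Plume center vt = 0.284 × 710 = 201.64 m, so the well at 199 m is 2.64 m upgradient of the peak.
√(4πDt) = 27.43 m, giving peak height M/(n_e·A·√(4πDt)) = 29.0/(0.30 × 6.37 × 27.43) = 0.5532 kg/m³.
(x−vt)²/(4Dt) = (-2.64)²/(4 × 0.0843 × 710) = 0.02911; exp(−0.02911) = 0.9713.
C = 0.5532 × 0.9713 = 0.537 kg/m³.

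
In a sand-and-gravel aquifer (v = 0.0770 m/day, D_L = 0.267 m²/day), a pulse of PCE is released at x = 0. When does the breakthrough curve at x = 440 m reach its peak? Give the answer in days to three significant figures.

For the 1D instantaneous-source solution, setting ∂C/∂t = 0 at fixed x gives v²t² + 2Dt − x² = 0, so t = (√(D² + v²x²) − D)/v².
√(D² + v²x²) = √(0.267² + 0.0770² × 440²) = 33.88; v² = 0.005929.
t = (33.88 − 0.267)/0.005929 = 5670 days (vs. the pure-advection estimate x/v = 5710 d).

5670 days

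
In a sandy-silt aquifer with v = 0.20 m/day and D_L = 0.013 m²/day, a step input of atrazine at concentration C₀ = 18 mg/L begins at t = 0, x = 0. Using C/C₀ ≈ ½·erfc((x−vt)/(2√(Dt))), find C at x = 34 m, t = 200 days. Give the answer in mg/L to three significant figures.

For a continuous step input, C/C₀ ≈ ½·erfc((x−vt)/(2√(Dt))).
vt = 0.20 × 200 = 40 m and 2√(Dt) = 2√(0.013 × 200) = 3.225 m.
Argument (x−vt)/(2√(Dt)) = (34 − 40)/3.225 = -1.860; ½·erfc(-1.860) = 0.9957.
C = 18 × 0.9957 = 17.9 mg/L.

17.9 mg/L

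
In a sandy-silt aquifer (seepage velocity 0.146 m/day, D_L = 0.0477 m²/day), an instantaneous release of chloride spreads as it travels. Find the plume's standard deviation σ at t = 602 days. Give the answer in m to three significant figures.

7.58 m

Dispersive spreading gives a Gaussian with σ² = 2Dt; advection only shifts the center.
σ = √(2 × 0.0477 × 602) = 7.58 m.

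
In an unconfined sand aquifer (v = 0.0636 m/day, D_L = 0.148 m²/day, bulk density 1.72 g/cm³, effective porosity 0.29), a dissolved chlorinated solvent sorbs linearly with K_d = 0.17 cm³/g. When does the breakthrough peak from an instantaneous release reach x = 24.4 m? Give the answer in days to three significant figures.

700 days

Retardation factor R = 1 + ρ_b·K_d/n = 1 + 1.72 × 0.17/0.29 = 2.008.
Sorption retards both mechanisms: v_R = v/R = 0.03167 m/day, D_R = D/R = 0.07371 m²/day.
Peak time from v_R²t² + 2D_R t − x² = 0: t = (√(D_R² + v_R²x²) − D_R)/v_R².
√(D_R² + v_R²x²) = √(0.07371² + 0.03167² × 24.4²) = 0.7763; v_R² = 0.001003.
t = (0.7763 − 0.07371)/0.001003 = 700 days.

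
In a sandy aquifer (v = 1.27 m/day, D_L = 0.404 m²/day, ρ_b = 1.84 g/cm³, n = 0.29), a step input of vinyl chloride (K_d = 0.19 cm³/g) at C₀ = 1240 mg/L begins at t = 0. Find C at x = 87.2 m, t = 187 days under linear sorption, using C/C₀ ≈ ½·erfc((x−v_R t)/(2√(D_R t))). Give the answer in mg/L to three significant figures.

1230 mg/L

Retardation factor R = 1 + ρ_b·K_d/n = 1 + 1.84 × 0.19/0.29 = 2.206.
Sorption retards both mechanisms: v_R = v/R = 0.5757 m/day, D_R = D/R = 0.1831 m²/day.
v_R·t = 0.5757 × 187 = 107.6559 m; 2√(D_R t) = 11.70 m; argument = (87.2 − 107.6559)/11.70 = -1.748.
C = C₀ × ½·erfc(-1.748) = 1240 × 0.9933 = 1230 mg/L.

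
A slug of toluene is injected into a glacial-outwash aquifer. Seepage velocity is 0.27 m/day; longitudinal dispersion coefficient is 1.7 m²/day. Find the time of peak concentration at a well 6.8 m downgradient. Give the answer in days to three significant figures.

11.0 days

For the 1D instantaneous-source solution, setting ∂C/∂t = 0 at fixed x gives v²t² + 2Dt − x² = 0, so t = (√(D² + v²x²) − D)/v².
√(D² + v²x²) = √(1.7² + 0.27² × 6.8²) = 2.502; v² = 0.0729.
t = (2.502 − 1.7)/0.0729 = 11.0 days (vs. the pure-advection estimate x/v = 25.2 d).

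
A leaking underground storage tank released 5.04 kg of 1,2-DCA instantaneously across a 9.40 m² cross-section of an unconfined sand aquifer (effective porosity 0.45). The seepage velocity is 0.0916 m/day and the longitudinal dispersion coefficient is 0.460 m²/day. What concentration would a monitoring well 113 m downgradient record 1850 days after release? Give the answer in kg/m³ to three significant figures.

0.00452 kg/m³

For an instantaneous plane source, C(x,t) = M/(n_e·A·√(4πDt)) · exp(−(x−vt)²/(4Dt)), with n_e·A the pore (flow) area.
Plume center vt = 0.0916 × 1850 = 169.46 m, so the well at 113 m is 56.46 m upgradient of the peak.
√(4πDt) = 103.4 m, giving peak height M/(n_e·A·√(4πDt)) = 5.04/(0.45 × 9.40 × 103.4) = 0.01152 kg/m³.
(x−vt)²/(4Dt) = (-56.46)²/(4 × 0.460 × 1850) = 0.9365; exp(−0.9365) = 0.3920.
C = 0.01152 × 0.3920 = 0.00452 kg/m³.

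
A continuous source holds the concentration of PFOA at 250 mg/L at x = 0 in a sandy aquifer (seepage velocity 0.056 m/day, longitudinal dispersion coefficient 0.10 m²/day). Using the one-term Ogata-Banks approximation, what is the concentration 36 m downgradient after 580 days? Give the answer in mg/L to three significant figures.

For a continuous step input, C/C₀ ≈ ½·erfc((x−vt)/(2√(Dt))).
vt = 0.056 × 580 = 32.48 m and 2√(Dt) = 2√(0.10 × 580) = 15.23 m.
Argument (x−vt)/(2√(Dt)) = (36 − 32.48)/15.23 = 0.2311; ½·erfc(0.2311) = 0.3719.
C = 250 × 0.3719 = 93.0 mg/L.

93.0 mg/L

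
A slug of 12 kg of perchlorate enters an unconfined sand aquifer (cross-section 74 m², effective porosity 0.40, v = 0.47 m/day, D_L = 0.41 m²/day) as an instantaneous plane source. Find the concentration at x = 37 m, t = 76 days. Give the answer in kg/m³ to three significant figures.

0.0202 kg/m³

For an instantaneous plane source, C(x,t) = M/(n_e·A·√(4πDt)) · exp(−(x−vt)²/(4Dt)), with n_e·A the pore (flow) area.
Plume center vt = 0.47 × 76 = 35.72 m, so the well at 37 m is 1.28 m downgradient of the peak.
√(4πDt) = 19.79 m, giving peak height M/(n_e·A·√(4πDt)) = 12/(0.40 × 74 × 19.79) = 0.02049 kg/m³.
(x−vt)²/(4Dt) = (1.28)²/(4 × 0.41 × 76) = 0.01315; exp(−0.01315) = 0.9869.
C = 0.02049 × 0.9869 = 0.0202 kg/m³.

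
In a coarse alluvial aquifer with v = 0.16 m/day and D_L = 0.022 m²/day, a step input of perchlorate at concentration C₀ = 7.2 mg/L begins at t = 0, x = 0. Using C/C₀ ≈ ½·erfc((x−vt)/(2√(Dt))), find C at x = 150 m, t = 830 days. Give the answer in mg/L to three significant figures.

0.0159 mg/L

For a continuous step input, C/C₀ ≈ ½·erfc((x−vt)/(2√(Dt))).
vt = 0.16 × 830 = 132.8 m and 2√(Dt) = 2√(0.022 × 830) = 8.546 m.
Argument (x−vt)/(2√(Dt)) = (150 − 132.8)/8.546 = 2.013; ½·erfc(2.013) = 0.002208.
C = 7.2 × 0.002208 = 0.0159 mg/L.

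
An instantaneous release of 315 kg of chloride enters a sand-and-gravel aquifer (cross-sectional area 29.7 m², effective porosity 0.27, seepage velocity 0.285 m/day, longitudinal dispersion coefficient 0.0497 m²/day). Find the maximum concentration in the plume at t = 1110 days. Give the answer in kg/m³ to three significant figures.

1.49 kg/m³

The peak of an instantaneous 1D plume sits at x = vt; there the Gaussian factor is 1 and C_max = M/(n_e·A·√(4πDt)), where n_e·A is the pore area the mass is dissolved in.
√(4πDt) = √(4π × 0.0497 × 1110) = 26.33 m, so C_max = 315/(0.27 × 29.7 × 26.33) = 1.49 kg/m³.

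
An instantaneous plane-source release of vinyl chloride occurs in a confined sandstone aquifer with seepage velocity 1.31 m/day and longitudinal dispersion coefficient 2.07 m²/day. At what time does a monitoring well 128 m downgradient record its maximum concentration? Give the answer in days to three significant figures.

96.5 days

For the 1D instantaneous-source solution, setting ∂C/∂t = 0 at fixed x gives v²t² + 2Dt − x² = 0, so t = (√(D² + v²x²) − D)/v².
√(D² + v²x²) = √(2.07² + 1.31² × 128²) = 167.7; v² = 1.7161.
t = (167.7 − 2.07)/1.7161 = 96.5 days (vs. the pure-advection estimate x/v = 97.7 d).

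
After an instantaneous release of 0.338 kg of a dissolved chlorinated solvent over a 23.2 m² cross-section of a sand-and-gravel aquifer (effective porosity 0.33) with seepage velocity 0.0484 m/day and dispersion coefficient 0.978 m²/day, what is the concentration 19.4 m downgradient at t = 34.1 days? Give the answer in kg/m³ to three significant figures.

0.000203 kg/m³

For an instantaneous plane source, C(x,t) = M/(n_e·A·√(4πDt)) · exp(−(x−vt)²/(4Dt)), with n_e·A the pore (flow) area.
Plume center vt = 0.0484 × 34.1 = 1.65044 m, so the well at 19.4 m is 17.74956 m downgradient of the peak.
√(4πDt) = 20.47 m, giving peak height M/(n_e·A·√(4πDt)) = 0.338/(0.33 × 23.2 × 20.47) = 0.002157 kg/m³.
(x−vt)²/(4Dt) = (17.74956)²/(4 × 0.978 × 34.1) = 2.362; exp(−2.362) = 0.09423.
C = 0.002157 × 0.09423 = 0.000203 kg/m³.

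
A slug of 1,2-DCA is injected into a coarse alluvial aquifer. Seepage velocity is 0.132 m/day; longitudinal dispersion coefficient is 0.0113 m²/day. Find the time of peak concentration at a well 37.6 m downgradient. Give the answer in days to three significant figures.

For the 1D instantaneous-source solution, setting ∂C/∂t = 0 at fixed x gives v²t² + 2Dt − x² = 0, so t = (√(D² + v²x²) − D)/v².
√(D² + v²x²) = √(0.0113² + 0.132² × 37.6²) = 4.963; v² = 0.017424.
t = (4.963 − 0.0113)/0.017424 = 284 days (vs. the pure-advection estimate x/v = 285 d).

284 days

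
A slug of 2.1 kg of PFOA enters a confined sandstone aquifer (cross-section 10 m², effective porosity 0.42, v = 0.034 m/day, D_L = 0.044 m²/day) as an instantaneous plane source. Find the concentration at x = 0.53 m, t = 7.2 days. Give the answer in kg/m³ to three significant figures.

0.235 kg/m³

For an instantaneous plane source, C(x,t) = M/(n_e·A·√(4πDt)) · exp(−(x−vt)²/(4Dt)), with n_e·A the pore (flow) area.
Plume center vt = 0.034 × 7.2 = 0.2448 m, so the well at 0.53 m is 0.2852 m downgradient of the peak.
√(4πDt) = 1.995 m, giving peak height M/(n_e·A·√(4πDt)) = 2.1/(0.42 × 10 × 1.995) = 0.2506 kg/m³.
(x−vt)²/(4Dt) = (0.2852)²/(4 × 0.044 × 7.2) = 0.06419; exp(−0.06419) = 0.9378.
C = 0.2506 × 0.9378 = 0.235 kg/m³.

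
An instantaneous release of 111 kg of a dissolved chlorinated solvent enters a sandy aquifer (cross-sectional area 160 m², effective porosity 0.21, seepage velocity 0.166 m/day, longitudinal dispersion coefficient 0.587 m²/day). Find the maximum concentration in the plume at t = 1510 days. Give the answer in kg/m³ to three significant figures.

The peak of an instantaneous 1D plume sits at x = vt; there the Gaussian factor is 1 and C_max = M/(n_e·A·√(4πDt)), where n_e·A is the pore area the mass is dissolved in.
√(4πDt) = √(4π × 0.587 × 1510) = 105.5 m, so C_max = 111/(0.21 × 160 × 105.5) = 0.0313 kg/m³.

0.0313 kg/m³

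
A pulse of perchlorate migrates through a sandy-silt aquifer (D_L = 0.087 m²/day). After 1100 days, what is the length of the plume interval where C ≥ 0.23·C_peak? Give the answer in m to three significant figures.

The plume is Gaussian with σ = √(2Dt) = √(2 × 0.087 × 1100) = 13.83 m.
C/C_peak = exp(−Δx²/(2σ²)) = 0.23 ⇒ Δx = σ·√(−2 ln 0.23) = 13.83 × 1.714 = 23.70 m.
Width = 2Δx = 47.4 m.

47.4 m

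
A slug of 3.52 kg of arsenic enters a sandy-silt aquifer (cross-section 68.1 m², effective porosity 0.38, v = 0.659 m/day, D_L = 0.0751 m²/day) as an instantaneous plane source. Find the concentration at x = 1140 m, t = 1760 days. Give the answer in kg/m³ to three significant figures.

0.00159 kg/m³

For an instantaneous plane source, C(x,t) = M/(n_e·A·√(4πDt)) · exp(−(x−vt)²/(4Dt)), with n_e·A the pore (flow) area.
Plume center vt = 0.659 × 1760 = 1159.84 m, so the well at 1140 m is 19.84 m upgradient of the peak.
√(4πDt) = 40.76 m, giving peak height M/(n_e·A·√(4πDt)) = 3.52/(0.38 × 68.1 × 40.76) = 0.003337 kg/m³.
(x−vt)²/(4Dt) = (-19.84)²/(4 × 0.0751 × 1760) = 0.7445; exp(−0.7445) = 0.4750.
C = 0.003337 × 0.4750 = 0.00159 kg/m³.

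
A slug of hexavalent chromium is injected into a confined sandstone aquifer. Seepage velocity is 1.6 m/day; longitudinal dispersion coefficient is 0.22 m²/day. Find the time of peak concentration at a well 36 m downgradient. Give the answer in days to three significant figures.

22.4 days

For the 1D instantaneous-source solution, setting ∂C/∂t = 0 at fixed x gives v²t² + 2Dt − x² = 0, so t = (√(D² + v²x²) − D)/v².
√(D² + v²x²) = √(0.22² + 1.6² × 36²) = 57.60; v² = 2.56.
t = (57.60 − 0.22)/2.56 = 22.4 days (vs. the pure-advection estimate x/v = 22.5 d).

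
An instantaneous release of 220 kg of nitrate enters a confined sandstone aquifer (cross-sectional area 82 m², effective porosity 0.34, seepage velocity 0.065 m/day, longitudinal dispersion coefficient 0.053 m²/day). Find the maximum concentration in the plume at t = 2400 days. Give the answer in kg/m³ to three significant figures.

0.197 kg/m³

The peak of an instantaneous 1D plume sits at x = vt; there the Gaussian factor is 1 and C_max = M/(n_e·A·√(4πDt)), where n_e·A is the pore area the mass is dissolved in.
√(4πDt) = √(4π × 0.053 × 2400) = 39.98 m, so C_max = 220/(0.34 × 82 × 39.98) = 0.197 kg/m³.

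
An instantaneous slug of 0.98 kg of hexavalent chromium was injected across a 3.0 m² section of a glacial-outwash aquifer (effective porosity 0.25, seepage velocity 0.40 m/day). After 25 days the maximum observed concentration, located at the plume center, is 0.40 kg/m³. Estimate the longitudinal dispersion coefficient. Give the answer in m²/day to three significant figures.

0.0340 m²/day

At the plume center C_max = M/(n_e·A·√(4πDt)), so D = M²/(4πt·(n_e·A·C_max)²).
n_e·A·C_max = 0.25 × 3.0 × 0.40 = 0.3000 kg/m.
D = 0.98²/(4π × 25 × 0.3000²) = 0.0340 m²/day.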